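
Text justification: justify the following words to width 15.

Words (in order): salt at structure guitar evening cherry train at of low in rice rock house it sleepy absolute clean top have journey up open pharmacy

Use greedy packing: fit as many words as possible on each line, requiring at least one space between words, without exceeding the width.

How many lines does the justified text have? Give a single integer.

Answer: 10

Derivation:
Line 1: ['salt', 'at'] (min_width=7, slack=8)
Line 2: ['structure'] (min_width=9, slack=6)
Line 3: ['guitar', 'evening'] (min_width=14, slack=1)
Line 4: ['cherry', 'train', 'at'] (min_width=15, slack=0)
Line 5: ['of', 'low', 'in', 'rice'] (min_width=14, slack=1)
Line 6: ['rock', 'house', 'it'] (min_width=13, slack=2)
Line 7: ['sleepy', 'absolute'] (min_width=15, slack=0)
Line 8: ['clean', 'top', 'have'] (min_width=14, slack=1)
Line 9: ['journey', 'up', 'open'] (min_width=15, slack=0)
Line 10: ['pharmacy'] (min_width=8, slack=7)
Total lines: 10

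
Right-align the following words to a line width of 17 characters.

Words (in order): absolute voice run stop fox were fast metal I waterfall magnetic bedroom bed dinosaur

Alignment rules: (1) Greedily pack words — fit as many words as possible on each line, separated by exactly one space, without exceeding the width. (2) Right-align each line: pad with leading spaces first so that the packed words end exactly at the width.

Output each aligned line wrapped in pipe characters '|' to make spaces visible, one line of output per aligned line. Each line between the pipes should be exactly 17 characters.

Answer: |   absolute voice|
|run stop fox were|
|     fast metal I|
|        waterfall|
| magnetic bedroom|
|     bed dinosaur|

Derivation:
Line 1: ['absolute', 'voice'] (min_width=14, slack=3)
Line 2: ['run', 'stop', 'fox', 'were'] (min_width=17, slack=0)
Line 3: ['fast', 'metal', 'I'] (min_width=12, slack=5)
Line 4: ['waterfall'] (min_width=9, slack=8)
Line 5: ['magnetic', 'bedroom'] (min_width=16, slack=1)
Line 6: ['bed', 'dinosaur'] (min_width=12, slack=5)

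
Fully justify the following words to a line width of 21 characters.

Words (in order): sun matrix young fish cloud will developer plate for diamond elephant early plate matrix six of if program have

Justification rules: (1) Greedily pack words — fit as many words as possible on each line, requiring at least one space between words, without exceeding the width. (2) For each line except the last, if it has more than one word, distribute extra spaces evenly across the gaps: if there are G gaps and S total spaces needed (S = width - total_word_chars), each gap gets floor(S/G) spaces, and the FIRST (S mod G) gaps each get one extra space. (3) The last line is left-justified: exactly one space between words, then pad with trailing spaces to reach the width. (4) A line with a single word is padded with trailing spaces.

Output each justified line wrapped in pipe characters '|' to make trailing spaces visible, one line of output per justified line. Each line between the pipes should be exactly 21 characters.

Line 1: ['sun', 'matrix', 'young', 'fish'] (min_width=21, slack=0)
Line 2: ['cloud', 'will', 'developer'] (min_width=20, slack=1)
Line 3: ['plate', 'for', 'diamond'] (min_width=17, slack=4)
Line 4: ['elephant', 'early', 'plate'] (min_width=20, slack=1)
Line 5: ['matrix', 'six', 'of', 'if'] (min_width=16, slack=5)
Line 6: ['program', 'have'] (min_width=12, slack=9)

Answer: |sun matrix young fish|
|cloud  will developer|
|plate   for   diamond|
|elephant  early plate|
|matrix   six   of  if|
|program have         |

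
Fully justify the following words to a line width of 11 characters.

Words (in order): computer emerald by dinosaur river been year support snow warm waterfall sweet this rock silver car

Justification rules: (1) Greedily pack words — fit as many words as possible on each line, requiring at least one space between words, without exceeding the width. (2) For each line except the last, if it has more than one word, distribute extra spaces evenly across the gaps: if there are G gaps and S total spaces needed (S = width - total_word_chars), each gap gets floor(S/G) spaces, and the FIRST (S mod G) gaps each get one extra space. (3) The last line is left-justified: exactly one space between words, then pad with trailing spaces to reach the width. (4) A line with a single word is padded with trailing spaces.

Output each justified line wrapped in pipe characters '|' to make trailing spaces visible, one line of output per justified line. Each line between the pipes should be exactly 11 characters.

Line 1: ['computer'] (min_width=8, slack=3)
Line 2: ['emerald', 'by'] (min_width=10, slack=1)
Line 3: ['dinosaur'] (min_width=8, slack=3)
Line 4: ['river', 'been'] (min_width=10, slack=1)
Line 5: ['year'] (min_width=4, slack=7)
Line 6: ['support'] (min_width=7, slack=4)
Line 7: ['snow', 'warm'] (min_width=9, slack=2)
Line 8: ['waterfall'] (min_width=9, slack=2)
Line 9: ['sweet', 'this'] (min_width=10, slack=1)
Line 10: ['rock', 'silver'] (min_width=11, slack=0)
Line 11: ['car'] (min_width=3, slack=8)

Answer: |computer   |
|emerald  by|
|dinosaur   |
|river  been|
|year       |
|support    |
|snow   warm|
|waterfall  |
|sweet  this|
|rock silver|
|car        |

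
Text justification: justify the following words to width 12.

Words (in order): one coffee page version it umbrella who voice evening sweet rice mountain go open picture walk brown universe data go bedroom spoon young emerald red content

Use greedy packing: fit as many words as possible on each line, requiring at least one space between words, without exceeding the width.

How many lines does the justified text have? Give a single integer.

Answer: 15

Derivation:
Line 1: ['one', 'coffee'] (min_width=10, slack=2)
Line 2: ['page', 'version'] (min_width=12, slack=0)
Line 3: ['it', 'umbrella'] (min_width=11, slack=1)
Line 4: ['who', 'voice'] (min_width=9, slack=3)
Line 5: ['evening'] (min_width=7, slack=5)
Line 6: ['sweet', 'rice'] (min_width=10, slack=2)
Line 7: ['mountain', 'go'] (min_width=11, slack=1)
Line 8: ['open', 'picture'] (min_width=12, slack=0)
Line 9: ['walk', 'brown'] (min_width=10, slack=2)
Line 10: ['universe'] (min_width=8, slack=4)
Line 11: ['data', 'go'] (min_width=7, slack=5)
Line 12: ['bedroom'] (min_width=7, slack=5)
Line 13: ['spoon', 'young'] (min_width=11, slack=1)
Line 14: ['emerald', 'red'] (min_width=11, slack=1)
Line 15: ['content'] (min_width=7, slack=5)
Total lines: 15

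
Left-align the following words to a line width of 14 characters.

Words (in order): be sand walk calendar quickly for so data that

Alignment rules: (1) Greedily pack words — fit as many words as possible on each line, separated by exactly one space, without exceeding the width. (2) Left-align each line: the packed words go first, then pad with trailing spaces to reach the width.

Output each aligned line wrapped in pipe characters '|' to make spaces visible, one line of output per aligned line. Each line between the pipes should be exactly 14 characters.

Answer: |be sand walk  |
|calendar      |
|quickly for so|
|data that     |

Derivation:
Line 1: ['be', 'sand', 'walk'] (min_width=12, slack=2)
Line 2: ['calendar'] (min_width=8, slack=6)
Line 3: ['quickly', 'for', 'so'] (min_width=14, slack=0)
Line 4: ['data', 'that'] (min_width=9, slack=5)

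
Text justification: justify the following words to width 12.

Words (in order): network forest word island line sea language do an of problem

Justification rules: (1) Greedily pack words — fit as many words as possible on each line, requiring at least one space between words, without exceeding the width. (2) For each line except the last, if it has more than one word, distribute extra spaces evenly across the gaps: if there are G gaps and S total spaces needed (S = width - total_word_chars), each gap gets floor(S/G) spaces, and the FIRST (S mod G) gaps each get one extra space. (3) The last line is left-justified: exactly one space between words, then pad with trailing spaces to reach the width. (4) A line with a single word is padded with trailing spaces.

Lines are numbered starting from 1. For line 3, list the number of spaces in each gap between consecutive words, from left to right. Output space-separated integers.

Answer: 2

Derivation:
Line 1: ['network'] (min_width=7, slack=5)
Line 2: ['forest', 'word'] (min_width=11, slack=1)
Line 3: ['island', 'line'] (min_width=11, slack=1)
Line 4: ['sea', 'language'] (min_width=12, slack=0)
Line 5: ['do', 'an', 'of'] (min_width=8, slack=4)
Line 6: ['problem'] (min_width=7, slack=5)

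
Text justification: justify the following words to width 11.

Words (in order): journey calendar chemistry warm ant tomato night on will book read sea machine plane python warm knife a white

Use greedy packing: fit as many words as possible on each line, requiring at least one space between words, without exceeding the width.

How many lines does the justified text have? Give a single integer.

Line 1: ['journey'] (min_width=7, slack=4)
Line 2: ['calendar'] (min_width=8, slack=3)
Line 3: ['chemistry'] (min_width=9, slack=2)
Line 4: ['warm', 'ant'] (min_width=8, slack=3)
Line 5: ['tomato'] (min_width=6, slack=5)
Line 6: ['night', 'on'] (min_width=8, slack=3)
Line 7: ['will', 'book'] (min_width=9, slack=2)
Line 8: ['read', 'sea'] (min_width=8, slack=3)
Line 9: ['machine'] (min_width=7, slack=4)
Line 10: ['plane'] (min_width=5, slack=6)
Line 11: ['python', 'warm'] (min_width=11, slack=0)
Line 12: ['knife', 'a'] (min_width=7, slack=4)
Line 13: ['white'] (min_width=5, slack=6)
Total lines: 13

Answer: 13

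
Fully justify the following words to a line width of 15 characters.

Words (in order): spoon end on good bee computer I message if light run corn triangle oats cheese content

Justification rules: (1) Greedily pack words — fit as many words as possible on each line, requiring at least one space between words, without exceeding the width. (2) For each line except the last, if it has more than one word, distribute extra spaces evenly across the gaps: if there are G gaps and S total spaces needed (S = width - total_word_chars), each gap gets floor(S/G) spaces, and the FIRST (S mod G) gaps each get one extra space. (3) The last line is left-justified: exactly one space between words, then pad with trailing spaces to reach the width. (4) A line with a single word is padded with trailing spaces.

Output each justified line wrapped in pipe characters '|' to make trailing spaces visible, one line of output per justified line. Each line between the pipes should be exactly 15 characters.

Answer: |spoon   end  on|
|good        bee|
|computer      I|
|message      if|
|light  run corn|
|triangle   oats|
|cheese content |

Derivation:
Line 1: ['spoon', 'end', 'on'] (min_width=12, slack=3)
Line 2: ['good', 'bee'] (min_width=8, slack=7)
Line 3: ['computer', 'I'] (min_width=10, slack=5)
Line 4: ['message', 'if'] (min_width=10, slack=5)
Line 5: ['light', 'run', 'corn'] (min_width=14, slack=1)
Line 6: ['triangle', 'oats'] (min_width=13, slack=2)
Line 7: ['cheese', 'content'] (min_width=14, slack=1)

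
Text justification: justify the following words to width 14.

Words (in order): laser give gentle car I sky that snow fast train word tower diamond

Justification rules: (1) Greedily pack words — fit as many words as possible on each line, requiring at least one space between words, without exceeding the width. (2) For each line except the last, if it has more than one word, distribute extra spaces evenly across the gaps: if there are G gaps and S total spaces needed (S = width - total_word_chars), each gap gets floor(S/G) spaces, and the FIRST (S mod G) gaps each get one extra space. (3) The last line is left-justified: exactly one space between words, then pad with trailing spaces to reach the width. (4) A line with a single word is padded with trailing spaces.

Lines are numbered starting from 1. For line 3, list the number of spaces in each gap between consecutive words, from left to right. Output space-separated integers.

Line 1: ['laser', 'give'] (min_width=10, slack=4)
Line 2: ['gentle', 'car', 'I'] (min_width=12, slack=2)
Line 3: ['sky', 'that', 'snow'] (min_width=13, slack=1)
Line 4: ['fast', 'train'] (min_width=10, slack=4)
Line 5: ['word', 'tower'] (min_width=10, slack=4)
Line 6: ['diamond'] (min_width=7, slack=7)

Answer: 2 1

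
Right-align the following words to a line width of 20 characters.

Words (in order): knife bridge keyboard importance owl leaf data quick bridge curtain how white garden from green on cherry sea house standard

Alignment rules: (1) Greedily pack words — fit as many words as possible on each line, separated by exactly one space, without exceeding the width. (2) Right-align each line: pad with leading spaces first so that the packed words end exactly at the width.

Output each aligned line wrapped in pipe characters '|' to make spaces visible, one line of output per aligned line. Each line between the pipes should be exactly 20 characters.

Line 1: ['knife', 'bridge'] (min_width=12, slack=8)
Line 2: ['keyboard', 'importance'] (min_width=19, slack=1)
Line 3: ['owl', 'leaf', 'data', 'quick'] (min_width=19, slack=1)
Line 4: ['bridge', 'curtain', 'how'] (min_width=18, slack=2)
Line 5: ['white', 'garden', 'from'] (min_width=17, slack=3)
Line 6: ['green', 'on', 'cherry', 'sea'] (min_width=19, slack=1)
Line 7: ['house', 'standard'] (min_width=14, slack=6)

Answer: |        knife bridge|
| keyboard importance|
| owl leaf data quick|
|  bridge curtain how|
|   white garden from|
| green on cherry sea|
|      house standard|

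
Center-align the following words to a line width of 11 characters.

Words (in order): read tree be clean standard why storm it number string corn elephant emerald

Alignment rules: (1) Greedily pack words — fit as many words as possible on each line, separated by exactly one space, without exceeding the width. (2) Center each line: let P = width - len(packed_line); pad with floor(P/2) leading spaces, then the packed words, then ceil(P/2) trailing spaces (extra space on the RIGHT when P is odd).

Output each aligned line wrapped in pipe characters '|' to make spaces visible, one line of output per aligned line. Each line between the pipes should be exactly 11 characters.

Answer: | read tree |
| be clean  |
| standard  |
| why storm |
| it number |
|string corn|
| elephant  |
|  emerald  |

Derivation:
Line 1: ['read', 'tree'] (min_width=9, slack=2)
Line 2: ['be', 'clean'] (min_width=8, slack=3)
Line 3: ['standard'] (min_width=8, slack=3)
Line 4: ['why', 'storm'] (min_width=9, slack=2)
Line 5: ['it', 'number'] (min_width=9, slack=2)
Line 6: ['string', 'corn'] (min_width=11, slack=0)
Line 7: ['elephant'] (min_width=8, slack=3)
Line 8: ['emerald'] (min_width=7, slack=4)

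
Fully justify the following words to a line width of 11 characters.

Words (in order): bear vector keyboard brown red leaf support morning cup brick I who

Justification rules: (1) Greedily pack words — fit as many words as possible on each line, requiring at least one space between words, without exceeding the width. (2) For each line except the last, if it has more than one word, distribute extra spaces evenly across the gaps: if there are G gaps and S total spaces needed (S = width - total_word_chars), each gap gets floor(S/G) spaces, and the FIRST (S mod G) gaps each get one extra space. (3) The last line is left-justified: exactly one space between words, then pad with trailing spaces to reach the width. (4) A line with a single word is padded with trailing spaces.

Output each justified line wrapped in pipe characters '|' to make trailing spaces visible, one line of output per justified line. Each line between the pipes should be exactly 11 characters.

Answer: |bear vector|
|keyboard   |
|brown   red|
|leaf       |
|support    |
|morning cup|
|brick I who|

Derivation:
Line 1: ['bear', 'vector'] (min_width=11, slack=0)
Line 2: ['keyboard'] (min_width=8, slack=3)
Line 3: ['brown', 'red'] (min_width=9, slack=2)
Line 4: ['leaf'] (min_width=4, slack=7)
Line 5: ['support'] (min_width=7, slack=4)
Line 6: ['morning', 'cup'] (min_width=11, slack=0)
Line 7: ['brick', 'I', 'who'] (min_width=11, slack=0)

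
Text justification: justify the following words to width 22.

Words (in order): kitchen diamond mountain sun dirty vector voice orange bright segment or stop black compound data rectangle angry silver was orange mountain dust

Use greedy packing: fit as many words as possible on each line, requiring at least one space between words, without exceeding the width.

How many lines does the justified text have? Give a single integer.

Answer: 8

Derivation:
Line 1: ['kitchen', 'diamond'] (min_width=15, slack=7)
Line 2: ['mountain', 'sun', 'dirty'] (min_width=18, slack=4)
Line 3: ['vector', 'voice', 'orange'] (min_width=19, slack=3)
Line 4: ['bright', 'segment', 'or', 'stop'] (min_width=22, slack=0)
Line 5: ['black', 'compound', 'data'] (min_width=19, slack=3)
Line 6: ['rectangle', 'angry', 'silver'] (min_width=22, slack=0)
Line 7: ['was', 'orange', 'mountain'] (min_width=19, slack=3)
Line 8: ['dust'] (min_width=4, slack=18)
Total lines: 8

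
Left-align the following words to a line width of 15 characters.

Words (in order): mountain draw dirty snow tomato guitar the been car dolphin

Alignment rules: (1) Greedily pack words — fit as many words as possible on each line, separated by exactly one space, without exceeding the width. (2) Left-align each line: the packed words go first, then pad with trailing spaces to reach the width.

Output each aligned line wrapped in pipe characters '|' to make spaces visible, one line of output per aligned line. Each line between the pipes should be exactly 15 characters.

Answer: |mountain draw  |
|dirty snow     |
|tomato guitar  |
|the been car   |
|dolphin        |

Derivation:
Line 1: ['mountain', 'draw'] (min_width=13, slack=2)
Line 2: ['dirty', 'snow'] (min_width=10, slack=5)
Line 3: ['tomato', 'guitar'] (min_width=13, slack=2)
Line 4: ['the', 'been', 'car'] (min_width=12, slack=3)
Line 5: ['dolphin'] (min_width=7, slack=8)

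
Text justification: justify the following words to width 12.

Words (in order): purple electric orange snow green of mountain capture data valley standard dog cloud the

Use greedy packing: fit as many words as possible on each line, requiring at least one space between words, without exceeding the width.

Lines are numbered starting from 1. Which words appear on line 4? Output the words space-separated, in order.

Answer: green of

Derivation:
Line 1: ['purple'] (min_width=6, slack=6)
Line 2: ['electric'] (min_width=8, slack=4)
Line 3: ['orange', 'snow'] (min_width=11, slack=1)
Line 4: ['green', 'of'] (min_width=8, slack=4)
Line 5: ['mountain'] (min_width=8, slack=4)
Line 6: ['capture', 'data'] (min_width=12, slack=0)
Line 7: ['valley'] (min_width=6, slack=6)
Line 8: ['standard', 'dog'] (min_width=12, slack=0)
Line 9: ['cloud', 'the'] (min_width=9, slack=3)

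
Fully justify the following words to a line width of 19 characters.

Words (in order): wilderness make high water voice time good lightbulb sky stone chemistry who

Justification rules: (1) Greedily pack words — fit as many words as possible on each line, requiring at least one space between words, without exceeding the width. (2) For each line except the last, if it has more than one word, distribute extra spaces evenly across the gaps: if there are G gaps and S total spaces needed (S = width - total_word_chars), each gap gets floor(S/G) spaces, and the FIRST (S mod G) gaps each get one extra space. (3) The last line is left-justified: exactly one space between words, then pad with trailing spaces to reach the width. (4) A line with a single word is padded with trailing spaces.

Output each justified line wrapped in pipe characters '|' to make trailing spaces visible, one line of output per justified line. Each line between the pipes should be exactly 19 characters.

Answer: |wilderness     make|
|high   water  voice|
|time good lightbulb|
|sky stone chemistry|
|who                |

Derivation:
Line 1: ['wilderness', 'make'] (min_width=15, slack=4)
Line 2: ['high', 'water', 'voice'] (min_width=16, slack=3)
Line 3: ['time', 'good', 'lightbulb'] (min_width=19, slack=0)
Line 4: ['sky', 'stone', 'chemistry'] (min_width=19, slack=0)
Line 5: ['who'] (min_width=3, slack=16)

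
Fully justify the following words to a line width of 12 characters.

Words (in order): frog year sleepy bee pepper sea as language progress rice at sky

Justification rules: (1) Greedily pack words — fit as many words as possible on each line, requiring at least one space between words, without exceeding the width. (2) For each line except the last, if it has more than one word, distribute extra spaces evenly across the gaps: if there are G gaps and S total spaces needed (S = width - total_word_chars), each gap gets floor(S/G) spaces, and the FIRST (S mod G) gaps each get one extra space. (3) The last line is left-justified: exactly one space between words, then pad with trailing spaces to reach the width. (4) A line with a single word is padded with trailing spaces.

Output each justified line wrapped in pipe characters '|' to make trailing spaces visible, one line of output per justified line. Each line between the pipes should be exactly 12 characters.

Line 1: ['frog', 'year'] (min_width=9, slack=3)
Line 2: ['sleepy', 'bee'] (min_width=10, slack=2)
Line 3: ['pepper', 'sea'] (min_width=10, slack=2)
Line 4: ['as', 'language'] (min_width=11, slack=1)
Line 5: ['progress'] (min_width=8, slack=4)
Line 6: ['rice', 'at', 'sky'] (min_width=11, slack=1)

Answer: |frog    year|
|sleepy   bee|
|pepper   sea|
|as  language|
|progress    |
|rice at sky |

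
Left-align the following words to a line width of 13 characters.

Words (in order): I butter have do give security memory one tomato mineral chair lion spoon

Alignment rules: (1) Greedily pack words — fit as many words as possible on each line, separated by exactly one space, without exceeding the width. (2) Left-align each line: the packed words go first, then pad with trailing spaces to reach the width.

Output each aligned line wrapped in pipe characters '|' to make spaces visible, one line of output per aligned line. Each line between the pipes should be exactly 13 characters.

Answer: |I butter have|
|do give      |
|security     |
|memory one   |
|tomato       |
|mineral chair|
|lion spoon   |

Derivation:
Line 1: ['I', 'butter', 'have'] (min_width=13, slack=0)
Line 2: ['do', 'give'] (min_width=7, slack=6)
Line 3: ['security'] (min_width=8, slack=5)
Line 4: ['memory', 'one'] (min_width=10, slack=3)
Line 5: ['tomato'] (min_width=6, slack=7)
Line 6: ['mineral', 'chair'] (min_width=13, slack=0)
Line 7: ['lion', 'spoon'] (min_width=10, slack=3)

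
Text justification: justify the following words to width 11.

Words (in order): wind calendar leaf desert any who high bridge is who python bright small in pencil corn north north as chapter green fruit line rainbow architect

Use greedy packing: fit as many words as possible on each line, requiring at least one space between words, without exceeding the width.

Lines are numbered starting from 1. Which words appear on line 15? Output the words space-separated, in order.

Answer: rainbow

Derivation:
Line 1: ['wind'] (min_width=4, slack=7)
Line 2: ['calendar'] (min_width=8, slack=3)
Line 3: ['leaf', 'desert'] (min_width=11, slack=0)
Line 4: ['any', 'who'] (min_width=7, slack=4)
Line 5: ['high', 'bridge'] (min_width=11, slack=0)
Line 6: ['is', 'who'] (min_width=6, slack=5)
Line 7: ['python'] (min_width=6, slack=5)
Line 8: ['bright'] (min_width=6, slack=5)
Line 9: ['small', 'in'] (min_width=8, slack=3)
Line 10: ['pencil', 'corn'] (min_width=11, slack=0)
Line 11: ['north', 'north'] (min_width=11, slack=0)
Line 12: ['as', 'chapter'] (min_width=10, slack=1)
Line 13: ['green', 'fruit'] (min_width=11, slack=0)
Line 14: ['line'] (min_width=4, slack=7)
Line 15: ['rainbow'] (min_width=7, slack=4)
Line 16: ['architect'] (min_width=9, slack=2)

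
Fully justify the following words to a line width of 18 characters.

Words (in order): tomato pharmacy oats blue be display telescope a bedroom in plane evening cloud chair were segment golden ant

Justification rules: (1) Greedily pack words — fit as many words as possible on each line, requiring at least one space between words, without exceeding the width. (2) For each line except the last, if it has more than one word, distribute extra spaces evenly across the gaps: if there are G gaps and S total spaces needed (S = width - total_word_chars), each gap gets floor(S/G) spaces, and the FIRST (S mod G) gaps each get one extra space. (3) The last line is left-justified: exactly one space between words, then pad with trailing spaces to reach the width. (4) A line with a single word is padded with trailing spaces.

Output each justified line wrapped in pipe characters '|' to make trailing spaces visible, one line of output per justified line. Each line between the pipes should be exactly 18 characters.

Line 1: ['tomato', 'pharmacy'] (min_width=15, slack=3)
Line 2: ['oats', 'blue', 'be'] (min_width=12, slack=6)
Line 3: ['display', 'telescope'] (min_width=17, slack=1)
Line 4: ['a', 'bedroom', 'in', 'plane'] (min_width=18, slack=0)
Line 5: ['evening', 'cloud'] (min_width=13, slack=5)
Line 6: ['chair', 'were', 'segment'] (min_width=18, slack=0)
Line 7: ['golden', 'ant'] (min_width=10, slack=8)

Answer: |tomato    pharmacy|
|oats    blue    be|
|display  telescope|
|a bedroom in plane|
|evening      cloud|
|chair were segment|
|golden ant        |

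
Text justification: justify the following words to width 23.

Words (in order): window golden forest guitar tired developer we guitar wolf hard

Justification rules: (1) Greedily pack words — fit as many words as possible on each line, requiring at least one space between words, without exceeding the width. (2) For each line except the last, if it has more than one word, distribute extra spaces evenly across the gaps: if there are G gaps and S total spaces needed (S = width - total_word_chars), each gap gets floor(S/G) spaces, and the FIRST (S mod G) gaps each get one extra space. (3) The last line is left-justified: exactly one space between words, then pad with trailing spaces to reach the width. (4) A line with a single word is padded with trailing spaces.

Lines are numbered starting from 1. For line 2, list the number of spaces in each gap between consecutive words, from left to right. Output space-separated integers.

Line 1: ['window', 'golden', 'forest'] (min_width=20, slack=3)
Line 2: ['guitar', 'tired', 'developer'] (min_width=22, slack=1)
Line 3: ['we', 'guitar', 'wolf', 'hard'] (min_width=19, slack=4)

Answer: 2 1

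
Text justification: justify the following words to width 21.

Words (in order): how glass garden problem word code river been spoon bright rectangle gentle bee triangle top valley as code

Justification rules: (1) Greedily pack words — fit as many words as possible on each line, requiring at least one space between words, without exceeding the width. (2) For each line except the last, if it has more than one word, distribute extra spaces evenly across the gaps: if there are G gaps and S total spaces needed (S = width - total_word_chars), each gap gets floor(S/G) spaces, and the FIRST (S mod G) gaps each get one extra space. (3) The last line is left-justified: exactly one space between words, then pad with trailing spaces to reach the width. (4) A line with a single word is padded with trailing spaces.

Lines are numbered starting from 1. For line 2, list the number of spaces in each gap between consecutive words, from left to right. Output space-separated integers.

Answer: 3 3

Derivation:
Line 1: ['how', 'glass', 'garden'] (min_width=16, slack=5)
Line 2: ['problem', 'word', 'code'] (min_width=17, slack=4)
Line 3: ['river', 'been', 'spoon'] (min_width=16, slack=5)
Line 4: ['bright', 'rectangle'] (min_width=16, slack=5)
Line 5: ['gentle', 'bee', 'triangle'] (min_width=19, slack=2)
Line 6: ['top', 'valley', 'as', 'code'] (min_width=18, slack=3)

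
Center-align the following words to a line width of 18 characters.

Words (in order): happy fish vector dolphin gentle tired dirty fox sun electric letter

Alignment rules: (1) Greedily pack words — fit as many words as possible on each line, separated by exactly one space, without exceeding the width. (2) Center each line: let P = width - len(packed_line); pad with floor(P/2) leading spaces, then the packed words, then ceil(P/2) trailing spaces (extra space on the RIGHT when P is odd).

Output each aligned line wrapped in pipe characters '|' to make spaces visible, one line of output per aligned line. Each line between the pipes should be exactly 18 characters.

Answer: |happy fish vector |
|  dolphin gentle  |
| tired dirty fox  |
|   sun electric   |
|      letter      |

Derivation:
Line 1: ['happy', 'fish', 'vector'] (min_width=17, slack=1)
Line 2: ['dolphin', 'gentle'] (min_width=14, slack=4)
Line 3: ['tired', 'dirty', 'fox'] (min_width=15, slack=3)
Line 4: ['sun', 'electric'] (min_width=12, slack=6)
Line 5: ['letter'] (min_width=6, slack=12)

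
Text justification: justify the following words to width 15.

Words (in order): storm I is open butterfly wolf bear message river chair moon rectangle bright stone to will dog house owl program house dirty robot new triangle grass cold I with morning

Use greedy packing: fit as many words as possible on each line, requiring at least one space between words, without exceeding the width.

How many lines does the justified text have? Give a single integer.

Answer: 13

Derivation:
Line 1: ['storm', 'I', 'is', 'open'] (min_width=15, slack=0)
Line 2: ['butterfly', 'wolf'] (min_width=14, slack=1)
Line 3: ['bear', 'message'] (min_width=12, slack=3)
Line 4: ['river', 'chair'] (min_width=11, slack=4)
Line 5: ['moon', 'rectangle'] (min_width=14, slack=1)
Line 6: ['bright', 'stone', 'to'] (min_width=15, slack=0)
Line 7: ['will', 'dog', 'house'] (min_width=14, slack=1)
Line 8: ['owl', 'program'] (min_width=11, slack=4)
Line 9: ['house', 'dirty'] (min_width=11, slack=4)
Line 10: ['robot', 'new'] (min_width=9, slack=6)
Line 11: ['triangle', 'grass'] (min_width=14, slack=1)
Line 12: ['cold', 'I', 'with'] (min_width=11, slack=4)
Line 13: ['morning'] (min_width=7, slack=8)
Total lines: 13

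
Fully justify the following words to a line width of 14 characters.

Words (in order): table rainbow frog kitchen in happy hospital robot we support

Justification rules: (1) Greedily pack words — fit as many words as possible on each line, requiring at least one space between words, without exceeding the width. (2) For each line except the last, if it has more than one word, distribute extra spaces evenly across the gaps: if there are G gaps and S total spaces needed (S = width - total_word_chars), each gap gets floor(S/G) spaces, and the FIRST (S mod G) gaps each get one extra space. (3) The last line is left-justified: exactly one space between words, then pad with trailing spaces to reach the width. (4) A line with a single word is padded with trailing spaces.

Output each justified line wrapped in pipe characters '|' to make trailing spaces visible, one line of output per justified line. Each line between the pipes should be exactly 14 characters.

Answer: |table  rainbow|
|frog   kitchen|
|in       happy|
|hospital robot|
|we support    |

Derivation:
Line 1: ['table', 'rainbow'] (min_width=13, slack=1)
Line 2: ['frog', 'kitchen'] (min_width=12, slack=2)
Line 3: ['in', 'happy'] (min_width=8, slack=6)
Line 4: ['hospital', 'robot'] (min_width=14, slack=0)
Line 5: ['we', 'support'] (min_width=10, slack=4)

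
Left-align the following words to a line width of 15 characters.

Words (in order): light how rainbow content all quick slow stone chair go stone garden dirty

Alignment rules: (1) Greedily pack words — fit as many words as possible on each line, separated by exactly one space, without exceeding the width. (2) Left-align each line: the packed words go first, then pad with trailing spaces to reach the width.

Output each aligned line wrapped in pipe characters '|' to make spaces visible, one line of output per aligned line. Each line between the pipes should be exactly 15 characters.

Line 1: ['light', 'how'] (min_width=9, slack=6)
Line 2: ['rainbow', 'content'] (min_width=15, slack=0)
Line 3: ['all', 'quick', 'slow'] (min_width=14, slack=1)
Line 4: ['stone', 'chair', 'go'] (min_width=14, slack=1)
Line 5: ['stone', 'garden'] (min_width=12, slack=3)
Line 6: ['dirty'] (min_width=5, slack=10)

Answer: |light how      |
|rainbow content|
|all quick slow |
|stone chair go |
|stone garden   |
|dirty          |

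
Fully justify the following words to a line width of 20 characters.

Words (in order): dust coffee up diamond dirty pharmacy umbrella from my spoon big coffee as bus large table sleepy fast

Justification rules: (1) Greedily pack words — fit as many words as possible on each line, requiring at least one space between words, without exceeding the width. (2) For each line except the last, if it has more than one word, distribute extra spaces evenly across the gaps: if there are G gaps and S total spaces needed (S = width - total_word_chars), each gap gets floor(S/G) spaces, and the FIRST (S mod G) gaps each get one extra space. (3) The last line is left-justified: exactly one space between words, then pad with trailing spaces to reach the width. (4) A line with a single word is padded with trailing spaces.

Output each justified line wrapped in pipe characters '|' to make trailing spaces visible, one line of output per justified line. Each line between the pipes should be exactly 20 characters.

Answer: |dust    coffee    up|
|diamond        dirty|
|pharmacy    umbrella|
|from  my  spoon  big|
|coffee  as bus large|
|table sleepy fast   |

Derivation:
Line 1: ['dust', 'coffee', 'up'] (min_width=14, slack=6)
Line 2: ['diamond', 'dirty'] (min_width=13, slack=7)
Line 3: ['pharmacy', 'umbrella'] (min_width=17, slack=3)
Line 4: ['from', 'my', 'spoon', 'big'] (min_width=17, slack=3)
Line 5: ['coffee', 'as', 'bus', 'large'] (min_width=19, slack=1)
Line 6: ['table', 'sleepy', 'fast'] (min_width=17, slack=3)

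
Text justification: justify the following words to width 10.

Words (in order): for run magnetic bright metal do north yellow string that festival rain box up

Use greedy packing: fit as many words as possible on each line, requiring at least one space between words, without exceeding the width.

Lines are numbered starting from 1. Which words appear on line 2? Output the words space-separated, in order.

Answer: magnetic

Derivation:
Line 1: ['for', 'run'] (min_width=7, slack=3)
Line 2: ['magnetic'] (min_width=8, slack=2)
Line 3: ['bright'] (min_width=6, slack=4)
Line 4: ['metal', 'do'] (min_width=8, slack=2)
Line 5: ['north'] (min_width=5, slack=5)
Line 6: ['yellow'] (min_width=6, slack=4)
Line 7: ['string'] (min_width=6, slack=4)
Line 8: ['that'] (min_width=4, slack=6)
Line 9: ['festival'] (min_width=8, slack=2)
Line 10: ['rain', 'box'] (min_width=8, slack=2)
Line 11: ['up'] (min_width=2, slack=8)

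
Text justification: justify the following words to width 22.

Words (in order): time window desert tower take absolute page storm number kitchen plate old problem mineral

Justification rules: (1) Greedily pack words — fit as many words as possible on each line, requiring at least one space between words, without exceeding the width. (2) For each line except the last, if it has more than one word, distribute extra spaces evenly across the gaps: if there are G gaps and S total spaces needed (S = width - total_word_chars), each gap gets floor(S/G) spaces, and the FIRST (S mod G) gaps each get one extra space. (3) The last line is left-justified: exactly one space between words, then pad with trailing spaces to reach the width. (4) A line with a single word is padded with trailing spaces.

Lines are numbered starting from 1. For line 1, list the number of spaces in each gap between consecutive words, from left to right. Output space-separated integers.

Line 1: ['time', 'window', 'desert'] (min_width=18, slack=4)
Line 2: ['tower', 'take', 'absolute'] (min_width=19, slack=3)
Line 3: ['page', 'storm', 'number'] (min_width=17, slack=5)
Line 4: ['kitchen', 'plate', 'old'] (min_width=17, slack=5)
Line 5: ['problem', 'mineral'] (min_width=15, slack=7)

Answer: 3 3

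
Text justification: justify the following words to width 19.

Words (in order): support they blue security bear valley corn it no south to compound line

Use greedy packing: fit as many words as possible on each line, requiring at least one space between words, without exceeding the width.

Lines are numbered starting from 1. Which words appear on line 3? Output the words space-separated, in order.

Line 1: ['support', 'they', 'blue'] (min_width=17, slack=2)
Line 2: ['security', 'bear'] (min_width=13, slack=6)
Line 3: ['valley', 'corn', 'it', 'no'] (min_width=17, slack=2)
Line 4: ['south', 'to', 'compound'] (min_width=17, slack=2)
Line 5: ['line'] (min_width=4, slack=15)

Answer: valley corn it no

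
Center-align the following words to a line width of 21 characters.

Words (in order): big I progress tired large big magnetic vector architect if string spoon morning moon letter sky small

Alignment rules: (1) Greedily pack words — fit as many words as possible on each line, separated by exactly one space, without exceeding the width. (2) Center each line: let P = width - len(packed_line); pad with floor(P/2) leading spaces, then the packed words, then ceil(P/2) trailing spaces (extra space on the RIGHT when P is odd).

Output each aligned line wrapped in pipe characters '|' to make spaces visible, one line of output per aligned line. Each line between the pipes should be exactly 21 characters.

Line 1: ['big', 'I', 'progress', 'tired'] (min_width=20, slack=1)
Line 2: ['large', 'big', 'magnetic'] (min_width=18, slack=3)
Line 3: ['vector', 'architect', 'if'] (min_width=19, slack=2)
Line 4: ['string', 'spoon', 'morning'] (min_width=20, slack=1)
Line 5: ['moon', 'letter', 'sky', 'small'] (min_width=21, slack=0)

Answer: |big I progress tired |
| large big magnetic  |
| vector architect if |
|string spoon morning |
|moon letter sky small|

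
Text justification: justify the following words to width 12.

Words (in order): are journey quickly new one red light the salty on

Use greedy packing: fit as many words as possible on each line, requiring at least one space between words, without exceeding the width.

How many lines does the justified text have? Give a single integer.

Line 1: ['are', 'journey'] (min_width=11, slack=1)
Line 2: ['quickly', 'new'] (min_width=11, slack=1)
Line 3: ['one', 'red'] (min_width=7, slack=5)
Line 4: ['light', 'the'] (min_width=9, slack=3)
Line 5: ['salty', 'on'] (min_width=8, slack=4)
Total lines: 5

Answer: 5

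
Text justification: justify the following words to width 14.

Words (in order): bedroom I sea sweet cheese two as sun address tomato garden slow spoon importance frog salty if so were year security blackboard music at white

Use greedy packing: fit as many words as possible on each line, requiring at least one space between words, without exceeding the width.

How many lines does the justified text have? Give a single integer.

Line 1: ['bedroom', 'I', 'sea'] (min_width=13, slack=1)
Line 2: ['sweet', 'cheese'] (min_width=12, slack=2)
Line 3: ['two', 'as', 'sun'] (min_width=10, slack=4)
Line 4: ['address', 'tomato'] (min_width=14, slack=0)
Line 5: ['garden', 'slow'] (min_width=11, slack=3)
Line 6: ['spoon'] (min_width=5, slack=9)
Line 7: ['importance'] (min_width=10, slack=4)
Line 8: ['frog', 'salty', 'if'] (min_width=13, slack=1)
Line 9: ['so', 'were', 'year'] (min_width=12, slack=2)
Line 10: ['security'] (min_width=8, slack=6)
Line 11: ['blackboard'] (min_width=10, slack=4)
Line 12: ['music', 'at', 'white'] (min_width=14, slack=0)
Total lines: 12

Answer: 12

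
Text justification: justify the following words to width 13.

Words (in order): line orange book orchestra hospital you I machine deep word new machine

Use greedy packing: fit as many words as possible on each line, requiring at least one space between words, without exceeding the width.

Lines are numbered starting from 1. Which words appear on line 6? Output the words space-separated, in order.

Answer: deep word new

Derivation:
Line 1: ['line', 'orange'] (min_width=11, slack=2)
Line 2: ['book'] (min_width=4, slack=9)
Line 3: ['orchestra'] (min_width=9, slack=4)
Line 4: ['hospital', 'you'] (min_width=12, slack=1)
Line 5: ['I', 'machine'] (min_width=9, slack=4)
Line 6: ['deep', 'word', 'new'] (min_width=13, slack=0)
Line 7: ['machine'] (min_width=7, slack=6)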